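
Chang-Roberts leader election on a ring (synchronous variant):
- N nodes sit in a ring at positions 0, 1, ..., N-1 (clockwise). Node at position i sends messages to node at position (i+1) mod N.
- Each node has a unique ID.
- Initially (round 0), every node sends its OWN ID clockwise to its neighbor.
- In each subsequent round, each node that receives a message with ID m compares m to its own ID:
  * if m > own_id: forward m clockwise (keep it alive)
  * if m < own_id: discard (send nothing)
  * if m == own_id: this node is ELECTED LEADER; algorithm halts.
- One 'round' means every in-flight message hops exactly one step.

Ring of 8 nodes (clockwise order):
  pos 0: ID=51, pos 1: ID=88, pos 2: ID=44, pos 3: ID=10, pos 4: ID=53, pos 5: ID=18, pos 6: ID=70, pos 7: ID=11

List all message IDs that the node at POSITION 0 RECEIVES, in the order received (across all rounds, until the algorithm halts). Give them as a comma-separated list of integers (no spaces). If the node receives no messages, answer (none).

Answer: 11,70,88

Derivation:
Round 1: pos1(id88) recv 51: drop; pos2(id44) recv 88: fwd; pos3(id10) recv 44: fwd; pos4(id53) recv 10: drop; pos5(id18) recv 53: fwd; pos6(id70) recv 18: drop; pos7(id11) recv 70: fwd; pos0(id51) recv 11: drop
Round 2: pos3(id10) recv 88: fwd; pos4(id53) recv 44: drop; pos6(id70) recv 53: drop; pos0(id51) recv 70: fwd
Round 3: pos4(id53) recv 88: fwd; pos1(id88) recv 70: drop
Round 4: pos5(id18) recv 88: fwd
Round 5: pos6(id70) recv 88: fwd
Round 6: pos7(id11) recv 88: fwd
Round 7: pos0(id51) recv 88: fwd
Round 8: pos1(id88) recv 88: ELECTED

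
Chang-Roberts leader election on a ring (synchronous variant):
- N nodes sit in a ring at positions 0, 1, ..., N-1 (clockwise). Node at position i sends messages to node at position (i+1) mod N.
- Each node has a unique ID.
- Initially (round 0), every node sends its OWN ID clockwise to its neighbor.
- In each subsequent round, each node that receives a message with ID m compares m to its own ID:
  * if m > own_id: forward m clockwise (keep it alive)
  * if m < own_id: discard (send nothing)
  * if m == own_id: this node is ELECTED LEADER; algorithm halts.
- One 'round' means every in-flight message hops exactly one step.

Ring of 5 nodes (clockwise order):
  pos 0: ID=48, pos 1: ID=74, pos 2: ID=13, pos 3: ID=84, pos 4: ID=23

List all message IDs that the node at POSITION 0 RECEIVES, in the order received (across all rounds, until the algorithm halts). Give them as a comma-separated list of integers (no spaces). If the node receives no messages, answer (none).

Round 1: pos1(id74) recv 48: drop; pos2(id13) recv 74: fwd; pos3(id84) recv 13: drop; pos4(id23) recv 84: fwd; pos0(id48) recv 23: drop
Round 2: pos3(id84) recv 74: drop; pos0(id48) recv 84: fwd
Round 3: pos1(id74) recv 84: fwd
Round 4: pos2(id13) recv 84: fwd
Round 5: pos3(id84) recv 84: ELECTED

Answer: 23,84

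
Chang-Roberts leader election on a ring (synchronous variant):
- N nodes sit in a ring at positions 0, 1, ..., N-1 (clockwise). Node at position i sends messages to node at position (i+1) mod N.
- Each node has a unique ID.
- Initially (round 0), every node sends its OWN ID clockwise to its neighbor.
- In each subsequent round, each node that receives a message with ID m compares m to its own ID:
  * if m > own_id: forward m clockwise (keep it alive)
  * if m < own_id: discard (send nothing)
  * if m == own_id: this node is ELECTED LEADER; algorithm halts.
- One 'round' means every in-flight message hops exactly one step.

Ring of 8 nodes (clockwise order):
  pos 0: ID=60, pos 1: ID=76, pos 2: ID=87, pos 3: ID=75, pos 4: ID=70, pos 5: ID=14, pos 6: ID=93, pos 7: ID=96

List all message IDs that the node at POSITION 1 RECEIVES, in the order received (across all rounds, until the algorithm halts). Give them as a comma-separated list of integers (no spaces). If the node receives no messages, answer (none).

Answer: 60,96

Derivation:
Round 1: pos1(id76) recv 60: drop; pos2(id87) recv 76: drop; pos3(id75) recv 87: fwd; pos4(id70) recv 75: fwd; pos5(id14) recv 70: fwd; pos6(id93) recv 14: drop; pos7(id96) recv 93: drop; pos0(id60) recv 96: fwd
Round 2: pos4(id70) recv 87: fwd; pos5(id14) recv 75: fwd; pos6(id93) recv 70: drop; pos1(id76) recv 96: fwd
Round 3: pos5(id14) recv 87: fwd; pos6(id93) recv 75: drop; pos2(id87) recv 96: fwd
Round 4: pos6(id93) recv 87: drop; pos3(id75) recv 96: fwd
Round 5: pos4(id70) recv 96: fwd
Round 6: pos5(id14) recv 96: fwd
Round 7: pos6(id93) recv 96: fwd
Round 8: pos7(id96) recv 96: ELECTED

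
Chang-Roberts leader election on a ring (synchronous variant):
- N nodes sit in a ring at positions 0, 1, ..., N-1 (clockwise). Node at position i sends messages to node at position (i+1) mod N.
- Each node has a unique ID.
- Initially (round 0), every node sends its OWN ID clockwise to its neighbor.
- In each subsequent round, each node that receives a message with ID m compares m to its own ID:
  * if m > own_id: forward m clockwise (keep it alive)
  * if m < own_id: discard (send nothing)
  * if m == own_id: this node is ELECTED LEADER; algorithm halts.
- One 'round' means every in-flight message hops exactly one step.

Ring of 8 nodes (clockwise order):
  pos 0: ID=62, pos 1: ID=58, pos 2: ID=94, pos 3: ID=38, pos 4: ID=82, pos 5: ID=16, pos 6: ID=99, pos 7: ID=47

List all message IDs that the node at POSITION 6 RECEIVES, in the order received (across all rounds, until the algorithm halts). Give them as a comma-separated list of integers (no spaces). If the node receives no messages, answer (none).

Round 1: pos1(id58) recv 62: fwd; pos2(id94) recv 58: drop; pos3(id38) recv 94: fwd; pos4(id82) recv 38: drop; pos5(id16) recv 82: fwd; pos6(id99) recv 16: drop; pos7(id47) recv 99: fwd; pos0(id62) recv 47: drop
Round 2: pos2(id94) recv 62: drop; pos4(id82) recv 94: fwd; pos6(id99) recv 82: drop; pos0(id62) recv 99: fwd
Round 3: pos5(id16) recv 94: fwd; pos1(id58) recv 99: fwd
Round 4: pos6(id99) recv 94: drop; pos2(id94) recv 99: fwd
Round 5: pos3(id38) recv 99: fwd
Round 6: pos4(id82) recv 99: fwd
Round 7: pos5(id16) recv 99: fwd
Round 8: pos6(id99) recv 99: ELECTED

Answer: 16,82,94,99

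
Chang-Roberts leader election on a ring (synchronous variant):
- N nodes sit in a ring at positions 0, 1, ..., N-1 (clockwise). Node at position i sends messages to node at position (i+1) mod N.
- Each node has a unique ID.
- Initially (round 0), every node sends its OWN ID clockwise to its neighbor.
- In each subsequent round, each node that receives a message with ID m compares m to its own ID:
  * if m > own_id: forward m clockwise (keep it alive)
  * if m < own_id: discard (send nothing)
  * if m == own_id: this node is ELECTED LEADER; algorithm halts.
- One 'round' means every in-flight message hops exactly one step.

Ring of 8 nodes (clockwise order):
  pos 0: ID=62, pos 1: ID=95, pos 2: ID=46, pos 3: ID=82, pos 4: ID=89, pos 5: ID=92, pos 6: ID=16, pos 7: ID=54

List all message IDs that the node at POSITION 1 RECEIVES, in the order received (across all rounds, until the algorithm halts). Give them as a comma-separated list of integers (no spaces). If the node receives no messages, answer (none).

Round 1: pos1(id95) recv 62: drop; pos2(id46) recv 95: fwd; pos3(id82) recv 46: drop; pos4(id89) recv 82: drop; pos5(id92) recv 89: drop; pos6(id16) recv 92: fwd; pos7(id54) recv 16: drop; pos0(id62) recv 54: drop
Round 2: pos3(id82) recv 95: fwd; pos7(id54) recv 92: fwd
Round 3: pos4(id89) recv 95: fwd; pos0(id62) recv 92: fwd
Round 4: pos5(id92) recv 95: fwd; pos1(id95) recv 92: drop
Round 5: pos6(id16) recv 95: fwd
Round 6: pos7(id54) recv 95: fwd
Round 7: pos0(id62) recv 95: fwd
Round 8: pos1(id95) recv 95: ELECTED

Answer: 62,92,95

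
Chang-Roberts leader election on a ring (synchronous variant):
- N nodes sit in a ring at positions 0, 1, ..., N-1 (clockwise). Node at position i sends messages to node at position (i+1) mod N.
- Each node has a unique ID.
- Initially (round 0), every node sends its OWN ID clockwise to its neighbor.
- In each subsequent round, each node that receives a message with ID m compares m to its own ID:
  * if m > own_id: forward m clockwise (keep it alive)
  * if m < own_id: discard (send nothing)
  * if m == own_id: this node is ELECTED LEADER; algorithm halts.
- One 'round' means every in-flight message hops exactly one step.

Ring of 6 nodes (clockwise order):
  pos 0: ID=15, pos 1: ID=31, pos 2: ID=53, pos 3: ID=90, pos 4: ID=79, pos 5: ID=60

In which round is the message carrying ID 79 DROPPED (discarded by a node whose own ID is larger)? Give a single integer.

Round 1: pos1(id31) recv 15: drop; pos2(id53) recv 31: drop; pos3(id90) recv 53: drop; pos4(id79) recv 90: fwd; pos5(id60) recv 79: fwd; pos0(id15) recv 60: fwd
Round 2: pos5(id60) recv 90: fwd; pos0(id15) recv 79: fwd; pos1(id31) recv 60: fwd
Round 3: pos0(id15) recv 90: fwd; pos1(id31) recv 79: fwd; pos2(id53) recv 60: fwd
Round 4: pos1(id31) recv 90: fwd; pos2(id53) recv 79: fwd; pos3(id90) recv 60: drop
Round 5: pos2(id53) recv 90: fwd; pos3(id90) recv 79: drop
Round 6: pos3(id90) recv 90: ELECTED
Message ID 79 originates at pos 4; dropped at pos 3 in round 5

Answer: 5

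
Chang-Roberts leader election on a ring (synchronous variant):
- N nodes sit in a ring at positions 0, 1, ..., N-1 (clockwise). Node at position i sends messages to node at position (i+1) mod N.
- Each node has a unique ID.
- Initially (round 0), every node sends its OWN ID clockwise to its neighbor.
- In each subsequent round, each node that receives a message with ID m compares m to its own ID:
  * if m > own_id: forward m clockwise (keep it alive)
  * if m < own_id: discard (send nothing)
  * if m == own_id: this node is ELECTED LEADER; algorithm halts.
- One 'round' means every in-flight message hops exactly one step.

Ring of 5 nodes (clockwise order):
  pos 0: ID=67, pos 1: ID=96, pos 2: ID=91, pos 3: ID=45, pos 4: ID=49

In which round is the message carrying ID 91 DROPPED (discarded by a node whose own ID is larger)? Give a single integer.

Answer: 4

Derivation:
Round 1: pos1(id96) recv 67: drop; pos2(id91) recv 96: fwd; pos3(id45) recv 91: fwd; pos4(id49) recv 45: drop; pos0(id67) recv 49: drop
Round 2: pos3(id45) recv 96: fwd; pos4(id49) recv 91: fwd
Round 3: pos4(id49) recv 96: fwd; pos0(id67) recv 91: fwd
Round 4: pos0(id67) recv 96: fwd; pos1(id96) recv 91: drop
Round 5: pos1(id96) recv 96: ELECTED
Message ID 91 originates at pos 2; dropped at pos 1 in round 4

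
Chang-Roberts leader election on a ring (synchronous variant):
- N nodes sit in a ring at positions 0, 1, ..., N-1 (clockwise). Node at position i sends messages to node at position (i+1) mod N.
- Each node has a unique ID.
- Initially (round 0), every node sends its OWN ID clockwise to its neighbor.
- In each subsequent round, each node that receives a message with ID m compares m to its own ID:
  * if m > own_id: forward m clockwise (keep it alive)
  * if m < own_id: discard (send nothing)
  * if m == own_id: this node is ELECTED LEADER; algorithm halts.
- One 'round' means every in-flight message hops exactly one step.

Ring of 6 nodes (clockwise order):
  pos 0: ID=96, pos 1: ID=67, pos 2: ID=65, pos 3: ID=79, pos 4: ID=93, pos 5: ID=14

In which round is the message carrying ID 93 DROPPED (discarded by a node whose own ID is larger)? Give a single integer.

Answer: 2

Derivation:
Round 1: pos1(id67) recv 96: fwd; pos2(id65) recv 67: fwd; pos3(id79) recv 65: drop; pos4(id93) recv 79: drop; pos5(id14) recv 93: fwd; pos0(id96) recv 14: drop
Round 2: pos2(id65) recv 96: fwd; pos3(id79) recv 67: drop; pos0(id96) recv 93: drop
Round 3: pos3(id79) recv 96: fwd
Round 4: pos4(id93) recv 96: fwd
Round 5: pos5(id14) recv 96: fwd
Round 6: pos0(id96) recv 96: ELECTED
Message ID 93 originates at pos 4; dropped at pos 0 in round 2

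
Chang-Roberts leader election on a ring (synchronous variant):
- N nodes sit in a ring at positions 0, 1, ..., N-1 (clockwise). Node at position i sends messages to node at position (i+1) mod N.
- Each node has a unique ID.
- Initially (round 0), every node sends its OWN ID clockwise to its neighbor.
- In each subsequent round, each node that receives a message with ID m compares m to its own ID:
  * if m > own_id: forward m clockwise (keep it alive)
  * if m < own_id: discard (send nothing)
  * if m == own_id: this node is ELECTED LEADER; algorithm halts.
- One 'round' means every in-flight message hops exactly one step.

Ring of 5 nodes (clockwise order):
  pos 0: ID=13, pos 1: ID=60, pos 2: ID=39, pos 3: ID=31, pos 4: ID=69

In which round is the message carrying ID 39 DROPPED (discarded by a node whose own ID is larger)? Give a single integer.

Answer: 2

Derivation:
Round 1: pos1(id60) recv 13: drop; pos2(id39) recv 60: fwd; pos3(id31) recv 39: fwd; pos4(id69) recv 31: drop; pos0(id13) recv 69: fwd
Round 2: pos3(id31) recv 60: fwd; pos4(id69) recv 39: drop; pos1(id60) recv 69: fwd
Round 3: pos4(id69) recv 60: drop; pos2(id39) recv 69: fwd
Round 4: pos3(id31) recv 69: fwd
Round 5: pos4(id69) recv 69: ELECTED
Message ID 39 originates at pos 2; dropped at pos 4 in round 2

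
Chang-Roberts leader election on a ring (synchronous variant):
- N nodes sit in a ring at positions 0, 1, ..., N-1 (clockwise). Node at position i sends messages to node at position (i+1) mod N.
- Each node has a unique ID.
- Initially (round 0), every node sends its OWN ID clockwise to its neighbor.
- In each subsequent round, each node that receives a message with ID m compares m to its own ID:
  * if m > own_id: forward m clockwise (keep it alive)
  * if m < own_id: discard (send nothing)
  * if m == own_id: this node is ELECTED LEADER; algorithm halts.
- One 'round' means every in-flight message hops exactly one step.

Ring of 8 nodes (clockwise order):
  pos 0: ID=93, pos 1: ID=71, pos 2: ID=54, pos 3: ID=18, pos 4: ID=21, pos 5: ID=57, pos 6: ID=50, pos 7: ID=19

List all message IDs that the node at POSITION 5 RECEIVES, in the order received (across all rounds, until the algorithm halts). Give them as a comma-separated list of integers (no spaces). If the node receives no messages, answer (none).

Round 1: pos1(id71) recv 93: fwd; pos2(id54) recv 71: fwd; pos3(id18) recv 54: fwd; pos4(id21) recv 18: drop; pos5(id57) recv 21: drop; pos6(id50) recv 57: fwd; pos7(id19) recv 50: fwd; pos0(id93) recv 19: drop
Round 2: pos2(id54) recv 93: fwd; pos3(id18) recv 71: fwd; pos4(id21) recv 54: fwd; pos7(id19) recv 57: fwd; pos0(id93) recv 50: drop
Round 3: pos3(id18) recv 93: fwd; pos4(id21) recv 71: fwd; pos5(id57) recv 54: drop; pos0(id93) recv 57: drop
Round 4: pos4(id21) recv 93: fwd; pos5(id57) recv 71: fwd
Round 5: pos5(id57) recv 93: fwd; pos6(id50) recv 71: fwd
Round 6: pos6(id50) recv 93: fwd; pos7(id19) recv 71: fwd
Round 7: pos7(id19) recv 93: fwd; pos0(id93) recv 71: drop
Round 8: pos0(id93) recv 93: ELECTED

Answer: 21,54,71,93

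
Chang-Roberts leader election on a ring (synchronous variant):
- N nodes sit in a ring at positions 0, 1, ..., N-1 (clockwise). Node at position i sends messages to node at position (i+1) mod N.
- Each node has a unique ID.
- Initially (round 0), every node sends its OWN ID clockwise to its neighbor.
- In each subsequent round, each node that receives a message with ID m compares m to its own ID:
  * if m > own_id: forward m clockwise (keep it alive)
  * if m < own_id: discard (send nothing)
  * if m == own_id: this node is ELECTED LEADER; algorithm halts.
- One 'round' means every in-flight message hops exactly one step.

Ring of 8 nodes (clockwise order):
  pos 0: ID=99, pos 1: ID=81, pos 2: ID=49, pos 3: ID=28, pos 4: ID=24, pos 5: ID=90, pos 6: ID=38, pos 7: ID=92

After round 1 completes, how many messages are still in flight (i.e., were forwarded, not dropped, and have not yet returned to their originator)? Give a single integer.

Round 1: pos1(id81) recv 99: fwd; pos2(id49) recv 81: fwd; pos3(id28) recv 49: fwd; pos4(id24) recv 28: fwd; pos5(id90) recv 24: drop; pos6(id38) recv 90: fwd; pos7(id92) recv 38: drop; pos0(id99) recv 92: drop
After round 1: 5 messages still in flight

Answer: 5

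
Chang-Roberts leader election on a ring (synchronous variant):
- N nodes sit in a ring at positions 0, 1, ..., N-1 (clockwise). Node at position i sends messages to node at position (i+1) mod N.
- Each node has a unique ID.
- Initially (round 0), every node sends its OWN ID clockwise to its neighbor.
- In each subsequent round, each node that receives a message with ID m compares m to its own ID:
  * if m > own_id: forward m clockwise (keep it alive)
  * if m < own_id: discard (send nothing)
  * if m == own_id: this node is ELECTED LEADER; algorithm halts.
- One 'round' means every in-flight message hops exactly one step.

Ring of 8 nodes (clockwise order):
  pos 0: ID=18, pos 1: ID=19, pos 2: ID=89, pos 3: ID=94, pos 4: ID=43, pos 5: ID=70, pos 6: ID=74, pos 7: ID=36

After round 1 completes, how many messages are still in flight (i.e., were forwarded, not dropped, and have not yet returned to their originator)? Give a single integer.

Answer: 3

Derivation:
Round 1: pos1(id19) recv 18: drop; pos2(id89) recv 19: drop; pos3(id94) recv 89: drop; pos4(id43) recv 94: fwd; pos5(id70) recv 43: drop; pos6(id74) recv 70: drop; pos7(id36) recv 74: fwd; pos0(id18) recv 36: fwd
After round 1: 3 messages still in flight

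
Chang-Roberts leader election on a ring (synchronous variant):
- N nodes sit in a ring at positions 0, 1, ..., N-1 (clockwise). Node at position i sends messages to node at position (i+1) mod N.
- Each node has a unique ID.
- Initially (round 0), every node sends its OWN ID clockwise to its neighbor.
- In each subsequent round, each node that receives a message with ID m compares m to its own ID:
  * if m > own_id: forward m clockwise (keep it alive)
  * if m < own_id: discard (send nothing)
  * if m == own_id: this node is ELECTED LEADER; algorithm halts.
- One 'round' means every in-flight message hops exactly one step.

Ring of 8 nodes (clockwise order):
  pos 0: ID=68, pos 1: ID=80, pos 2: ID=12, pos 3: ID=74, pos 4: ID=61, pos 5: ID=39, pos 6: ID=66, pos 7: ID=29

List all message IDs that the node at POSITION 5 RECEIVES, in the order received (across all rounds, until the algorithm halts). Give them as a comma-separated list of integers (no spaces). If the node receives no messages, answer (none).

Answer: 61,74,80

Derivation:
Round 1: pos1(id80) recv 68: drop; pos2(id12) recv 80: fwd; pos3(id74) recv 12: drop; pos4(id61) recv 74: fwd; pos5(id39) recv 61: fwd; pos6(id66) recv 39: drop; pos7(id29) recv 66: fwd; pos0(id68) recv 29: drop
Round 2: pos3(id74) recv 80: fwd; pos5(id39) recv 74: fwd; pos6(id66) recv 61: drop; pos0(id68) recv 66: drop
Round 3: pos4(id61) recv 80: fwd; pos6(id66) recv 74: fwd
Round 4: pos5(id39) recv 80: fwd; pos7(id29) recv 74: fwd
Round 5: pos6(id66) recv 80: fwd; pos0(id68) recv 74: fwd
Round 6: pos7(id29) recv 80: fwd; pos1(id80) recv 74: drop
Round 7: pos0(id68) recv 80: fwd
Round 8: pos1(id80) recv 80: ELECTED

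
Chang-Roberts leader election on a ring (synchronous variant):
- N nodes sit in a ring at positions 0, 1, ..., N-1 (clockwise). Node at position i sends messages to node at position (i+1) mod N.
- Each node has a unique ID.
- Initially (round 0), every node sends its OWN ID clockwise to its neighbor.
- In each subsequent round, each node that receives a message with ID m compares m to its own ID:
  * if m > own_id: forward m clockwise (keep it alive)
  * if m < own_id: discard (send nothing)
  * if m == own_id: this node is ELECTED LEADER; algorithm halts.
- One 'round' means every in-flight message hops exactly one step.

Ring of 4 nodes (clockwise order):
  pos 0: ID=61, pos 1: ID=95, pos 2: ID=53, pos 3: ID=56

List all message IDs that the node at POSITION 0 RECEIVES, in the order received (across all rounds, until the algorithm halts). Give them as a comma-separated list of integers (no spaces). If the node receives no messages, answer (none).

Answer: 56,95

Derivation:
Round 1: pos1(id95) recv 61: drop; pos2(id53) recv 95: fwd; pos3(id56) recv 53: drop; pos0(id61) recv 56: drop
Round 2: pos3(id56) recv 95: fwd
Round 3: pos0(id61) recv 95: fwd
Round 4: pos1(id95) recv 95: ELECTED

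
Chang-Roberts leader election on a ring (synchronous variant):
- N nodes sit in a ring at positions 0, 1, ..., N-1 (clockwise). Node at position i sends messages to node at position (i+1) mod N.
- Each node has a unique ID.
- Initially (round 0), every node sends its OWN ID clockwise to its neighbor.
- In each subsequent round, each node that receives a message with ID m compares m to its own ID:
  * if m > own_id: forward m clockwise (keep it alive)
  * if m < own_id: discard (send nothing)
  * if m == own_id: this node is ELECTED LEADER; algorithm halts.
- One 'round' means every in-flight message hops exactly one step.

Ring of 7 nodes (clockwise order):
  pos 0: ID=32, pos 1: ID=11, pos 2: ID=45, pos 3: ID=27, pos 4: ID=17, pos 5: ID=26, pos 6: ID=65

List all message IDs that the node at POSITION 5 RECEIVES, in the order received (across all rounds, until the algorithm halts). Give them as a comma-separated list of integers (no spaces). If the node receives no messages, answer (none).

Answer: 17,27,45,65

Derivation:
Round 1: pos1(id11) recv 32: fwd; pos2(id45) recv 11: drop; pos3(id27) recv 45: fwd; pos4(id17) recv 27: fwd; pos5(id26) recv 17: drop; pos6(id65) recv 26: drop; pos0(id32) recv 65: fwd
Round 2: pos2(id45) recv 32: drop; pos4(id17) recv 45: fwd; pos5(id26) recv 27: fwd; pos1(id11) recv 65: fwd
Round 3: pos5(id26) recv 45: fwd; pos6(id65) recv 27: drop; pos2(id45) recv 65: fwd
Round 4: pos6(id65) recv 45: drop; pos3(id27) recv 65: fwd
Round 5: pos4(id17) recv 65: fwd
Round 6: pos5(id26) recv 65: fwd
Round 7: pos6(id65) recv 65: ELECTED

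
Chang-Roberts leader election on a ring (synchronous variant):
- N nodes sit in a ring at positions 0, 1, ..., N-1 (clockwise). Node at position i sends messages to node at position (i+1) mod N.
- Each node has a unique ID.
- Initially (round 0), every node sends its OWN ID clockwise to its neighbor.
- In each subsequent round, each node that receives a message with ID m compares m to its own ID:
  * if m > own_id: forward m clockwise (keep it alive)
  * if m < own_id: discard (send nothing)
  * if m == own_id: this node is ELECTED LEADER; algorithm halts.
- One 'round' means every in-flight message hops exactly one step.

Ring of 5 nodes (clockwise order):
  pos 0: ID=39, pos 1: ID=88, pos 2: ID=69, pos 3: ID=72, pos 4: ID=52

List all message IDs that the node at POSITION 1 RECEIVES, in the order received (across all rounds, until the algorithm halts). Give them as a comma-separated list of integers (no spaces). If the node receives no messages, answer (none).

Answer: 39,52,72,88

Derivation:
Round 1: pos1(id88) recv 39: drop; pos2(id69) recv 88: fwd; pos3(id72) recv 69: drop; pos4(id52) recv 72: fwd; pos0(id39) recv 52: fwd
Round 2: pos3(id72) recv 88: fwd; pos0(id39) recv 72: fwd; pos1(id88) recv 52: drop
Round 3: pos4(id52) recv 88: fwd; pos1(id88) recv 72: drop
Round 4: pos0(id39) recv 88: fwd
Round 5: pos1(id88) recv 88: ELECTED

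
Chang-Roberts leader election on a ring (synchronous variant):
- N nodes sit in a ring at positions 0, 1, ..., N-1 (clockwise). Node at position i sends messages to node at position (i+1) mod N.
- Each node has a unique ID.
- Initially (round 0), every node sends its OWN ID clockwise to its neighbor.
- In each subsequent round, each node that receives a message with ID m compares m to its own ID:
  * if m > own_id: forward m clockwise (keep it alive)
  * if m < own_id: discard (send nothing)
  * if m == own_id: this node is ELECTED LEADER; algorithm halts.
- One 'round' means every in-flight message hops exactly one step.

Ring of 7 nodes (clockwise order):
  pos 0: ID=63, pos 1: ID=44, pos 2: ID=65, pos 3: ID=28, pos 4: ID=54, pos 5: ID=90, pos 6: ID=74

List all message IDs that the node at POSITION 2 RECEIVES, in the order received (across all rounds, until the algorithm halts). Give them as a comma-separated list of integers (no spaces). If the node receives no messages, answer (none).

Round 1: pos1(id44) recv 63: fwd; pos2(id65) recv 44: drop; pos3(id28) recv 65: fwd; pos4(id54) recv 28: drop; pos5(id90) recv 54: drop; pos6(id74) recv 90: fwd; pos0(id63) recv 74: fwd
Round 2: pos2(id65) recv 63: drop; pos4(id54) recv 65: fwd; pos0(id63) recv 90: fwd; pos1(id44) recv 74: fwd
Round 3: pos5(id90) recv 65: drop; pos1(id44) recv 90: fwd; pos2(id65) recv 74: fwd
Round 4: pos2(id65) recv 90: fwd; pos3(id28) recv 74: fwd
Round 5: pos3(id28) recv 90: fwd; pos4(id54) recv 74: fwd
Round 6: pos4(id54) recv 90: fwd; pos5(id90) recv 74: drop
Round 7: pos5(id90) recv 90: ELECTED

Answer: 44,63,74,90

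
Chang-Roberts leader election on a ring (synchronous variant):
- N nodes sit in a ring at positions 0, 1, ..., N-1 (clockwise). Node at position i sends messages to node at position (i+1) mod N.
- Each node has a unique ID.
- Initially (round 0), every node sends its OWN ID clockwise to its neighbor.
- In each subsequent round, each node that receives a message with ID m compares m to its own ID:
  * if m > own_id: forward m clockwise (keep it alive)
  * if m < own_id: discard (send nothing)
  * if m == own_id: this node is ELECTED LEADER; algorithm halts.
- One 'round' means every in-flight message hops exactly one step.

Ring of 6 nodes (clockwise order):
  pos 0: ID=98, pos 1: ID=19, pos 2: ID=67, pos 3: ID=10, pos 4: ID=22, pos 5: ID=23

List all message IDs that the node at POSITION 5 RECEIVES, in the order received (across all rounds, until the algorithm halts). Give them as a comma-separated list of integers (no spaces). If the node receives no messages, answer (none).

Answer: 22,67,98

Derivation:
Round 1: pos1(id19) recv 98: fwd; pos2(id67) recv 19: drop; pos3(id10) recv 67: fwd; pos4(id22) recv 10: drop; pos5(id23) recv 22: drop; pos0(id98) recv 23: drop
Round 2: pos2(id67) recv 98: fwd; pos4(id22) recv 67: fwd
Round 3: pos3(id10) recv 98: fwd; pos5(id23) recv 67: fwd
Round 4: pos4(id22) recv 98: fwd; pos0(id98) recv 67: drop
Round 5: pos5(id23) recv 98: fwd
Round 6: pos0(id98) recv 98: ELECTED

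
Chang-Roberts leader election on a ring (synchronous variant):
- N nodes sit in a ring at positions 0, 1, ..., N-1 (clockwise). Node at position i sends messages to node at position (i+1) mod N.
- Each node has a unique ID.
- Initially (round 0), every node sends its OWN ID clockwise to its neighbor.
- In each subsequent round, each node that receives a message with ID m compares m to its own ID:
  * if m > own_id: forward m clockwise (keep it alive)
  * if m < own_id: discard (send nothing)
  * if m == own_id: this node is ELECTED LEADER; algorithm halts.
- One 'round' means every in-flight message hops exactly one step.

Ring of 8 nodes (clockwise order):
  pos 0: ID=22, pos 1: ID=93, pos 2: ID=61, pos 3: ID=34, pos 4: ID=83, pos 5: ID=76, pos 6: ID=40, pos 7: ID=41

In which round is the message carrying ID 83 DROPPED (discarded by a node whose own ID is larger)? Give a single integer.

Answer: 5

Derivation:
Round 1: pos1(id93) recv 22: drop; pos2(id61) recv 93: fwd; pos3(id34) recv 61: fwd; pos4(id83) recv 34: drop; pos5(id76) recv 83: fwd; pos6(id40) recv 76: fwd; pos7(id41) recv 40: drop; pos0(id22) recv 41: fwd
Round 2: pos3(id34) recv 93: fwd; pos4(id83) recv 61: drop; pos6(id40) recv 83: fwd; pos7(id41) recv 76: fwd; pos1(id93) recv 41: drop
Round 3: pos4(id83) recv 93: fwd; pos7(id41) recv 83: fwd; pos0(id22) recv 76: fwd
Round 4: pos5(id76) recv 93: fwd; pos0(id22) recv 83: fwd; pos1(id93) recv 76: drop
Round 5: pos6(id40) recv 93: fwd; pos1(id93) recv 83: drop
Round 6: pos7(id41) recv 93: fwd
Round 7: pos0(id22) recv 93: fwd
Round 8: pos1(id93) recv 93: ELECTED
Message ID 83 originates at pos 4; dropped at pos 1 in round 5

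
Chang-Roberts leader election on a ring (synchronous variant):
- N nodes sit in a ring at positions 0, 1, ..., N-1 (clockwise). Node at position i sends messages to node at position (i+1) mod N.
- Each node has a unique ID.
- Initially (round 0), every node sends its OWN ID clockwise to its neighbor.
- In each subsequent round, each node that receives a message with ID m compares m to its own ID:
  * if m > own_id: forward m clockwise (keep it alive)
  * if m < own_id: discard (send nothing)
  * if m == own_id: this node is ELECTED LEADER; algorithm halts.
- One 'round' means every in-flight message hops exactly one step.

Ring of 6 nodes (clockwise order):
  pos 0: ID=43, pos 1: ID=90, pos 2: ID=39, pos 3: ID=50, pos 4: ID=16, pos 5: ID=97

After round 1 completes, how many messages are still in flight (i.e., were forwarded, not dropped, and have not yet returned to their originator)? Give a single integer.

Answer: 3

Derivation:
Round 1: pos1(id90) recv 43: drop; pos2(id39) recv 90: fwd; pos3(id50) recv 39: drop; pos4(id16) recv 50: fwd; pos5(id97) recv 16: drop; pos0(id43) recv 97: fwd
After round 1: 3 messages still in flight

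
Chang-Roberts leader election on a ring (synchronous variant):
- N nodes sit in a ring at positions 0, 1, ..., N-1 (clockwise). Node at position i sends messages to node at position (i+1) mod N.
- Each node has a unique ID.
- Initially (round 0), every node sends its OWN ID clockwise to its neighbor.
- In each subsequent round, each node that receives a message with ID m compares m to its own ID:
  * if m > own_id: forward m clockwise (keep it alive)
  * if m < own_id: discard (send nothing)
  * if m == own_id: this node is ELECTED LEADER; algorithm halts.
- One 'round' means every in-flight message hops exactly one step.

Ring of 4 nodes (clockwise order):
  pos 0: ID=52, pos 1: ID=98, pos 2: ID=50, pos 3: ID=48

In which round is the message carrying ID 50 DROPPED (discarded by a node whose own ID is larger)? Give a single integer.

Round 1: pos1(id98) recv 52: drop; pos2(id50) recv 98: fwd; pos3(id48) recv 50: fwd; pos0(id52) recv 48: drop
Round 2: pos3(id48) recv 98: fwd; pos0(id52) recv 50: drop
Round 3: pos0(id52) recv 98: fwd
Round 4: pos1(id98) recv 98: ELECTED
Message ID 50 originates at pos 2; dropped at pos 0 in round 2

Answer: 2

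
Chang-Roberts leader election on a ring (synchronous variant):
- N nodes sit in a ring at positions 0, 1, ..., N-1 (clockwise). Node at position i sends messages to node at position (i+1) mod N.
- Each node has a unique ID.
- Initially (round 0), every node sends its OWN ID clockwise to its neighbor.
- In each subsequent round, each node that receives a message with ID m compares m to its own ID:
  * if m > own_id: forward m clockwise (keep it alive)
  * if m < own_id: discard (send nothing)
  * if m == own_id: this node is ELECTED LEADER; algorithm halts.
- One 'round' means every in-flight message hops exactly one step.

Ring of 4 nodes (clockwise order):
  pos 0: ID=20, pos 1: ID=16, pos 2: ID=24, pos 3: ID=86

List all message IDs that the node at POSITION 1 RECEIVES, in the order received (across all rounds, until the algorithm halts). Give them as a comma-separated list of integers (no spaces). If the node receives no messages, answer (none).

Round 1: pos1(id16) recv 20: fwd; pos2(id24) recv 16: drop; pos3(id86) recv 24: drop; pos0(id20) recv 86: fwd
Round 2: pos2(id24) recv 20: drop; pos1(id16) recv 86: fwd
Round 3: pos2(id24) recv 86: fwd
Round 4: pos3(id86) recv 86: ELECTED

Answer: 20,86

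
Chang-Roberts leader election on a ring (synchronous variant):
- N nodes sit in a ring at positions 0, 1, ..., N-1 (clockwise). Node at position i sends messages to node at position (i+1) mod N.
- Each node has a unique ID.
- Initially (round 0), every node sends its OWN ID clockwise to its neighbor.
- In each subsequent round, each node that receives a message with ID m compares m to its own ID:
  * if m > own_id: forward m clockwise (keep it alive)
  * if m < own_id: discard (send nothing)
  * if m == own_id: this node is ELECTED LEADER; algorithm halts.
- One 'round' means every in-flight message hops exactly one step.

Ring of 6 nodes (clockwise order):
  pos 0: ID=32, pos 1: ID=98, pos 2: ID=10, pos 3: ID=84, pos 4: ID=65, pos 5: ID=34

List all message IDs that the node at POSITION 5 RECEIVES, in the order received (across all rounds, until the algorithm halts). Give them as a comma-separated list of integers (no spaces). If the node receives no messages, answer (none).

Round 1: pos1(id98) recv 32: drop; pos2(id10) recv 98: fwd; pos3(id84) recv 10: drop; pos4(id65) recv 84: fwd; pos5(id34) recv 65: fwd; pos0(id32) recv 34: fwd
Round 2: pos3(id84) recv 98: fwd; pos5(id34) recv 84: fwd; pos0(id32) recv 65: fwd; pos1(id98) recv 34: drop
Round 3: pos4(id65) recv 98: fwd; pos0(id32) recv 84: fwd; pos1(id98) recv 65: drop
Round 4: pos5(id34) recv 98: fwd; pos1(id98) recv 84: drop
Round 5: pos0(id32) recv 98: fwd
Round 6: pos1(id98) recv 98: ELECTED

Answer: 65,84,98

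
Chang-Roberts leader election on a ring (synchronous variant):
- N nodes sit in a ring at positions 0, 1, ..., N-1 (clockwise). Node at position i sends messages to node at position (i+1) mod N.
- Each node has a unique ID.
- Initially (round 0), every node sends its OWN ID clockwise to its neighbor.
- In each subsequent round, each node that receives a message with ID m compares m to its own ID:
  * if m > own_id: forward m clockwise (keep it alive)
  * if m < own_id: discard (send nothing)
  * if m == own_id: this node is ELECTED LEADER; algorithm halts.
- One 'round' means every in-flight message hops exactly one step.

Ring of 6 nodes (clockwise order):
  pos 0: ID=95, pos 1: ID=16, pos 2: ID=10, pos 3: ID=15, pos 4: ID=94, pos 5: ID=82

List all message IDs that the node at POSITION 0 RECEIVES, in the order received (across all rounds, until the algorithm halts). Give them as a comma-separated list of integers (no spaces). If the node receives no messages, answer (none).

Answer: 82,94,95

Derivation:
Round 1: pos1(id16) recv 95: fwd; pos2(id10) recv 16: fwd; pos3(id15) recv 10: drop; pos4(id94) recv 15: drop; pos5(id82) recv 94: fwd; pos0(id95) recv 82: drop
Round 2: pos2(id10) recv 95: fwd; pos3(id15) recv 16: fwd; pos0(id95) recv 94: drop
Round 3: pos3(id15) recv 95: fwd; pos4(id94) recv 16: drop
Round 4: pos4(id94) recv 95: fwd
Round 5: pos5(id82) recv 95: fwd
Round 6: pos0(id95) recv 95: ELECTED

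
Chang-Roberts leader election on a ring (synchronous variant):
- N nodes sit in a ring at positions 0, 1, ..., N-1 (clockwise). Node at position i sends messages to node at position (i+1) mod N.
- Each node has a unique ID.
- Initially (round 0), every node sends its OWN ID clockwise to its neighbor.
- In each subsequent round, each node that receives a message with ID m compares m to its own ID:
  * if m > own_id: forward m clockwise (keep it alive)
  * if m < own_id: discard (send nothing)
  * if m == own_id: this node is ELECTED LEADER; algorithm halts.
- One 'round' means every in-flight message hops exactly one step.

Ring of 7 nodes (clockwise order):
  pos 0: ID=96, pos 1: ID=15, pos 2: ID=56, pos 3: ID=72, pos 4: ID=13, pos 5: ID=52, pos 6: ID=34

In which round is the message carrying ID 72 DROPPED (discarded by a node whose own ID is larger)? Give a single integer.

Round 1: pos1(id15) recv 96: fwd; pos2(id56) recv 15: drop; pos3(id72) recv 56: drop; pos4(id13) recv 72: fwd; pos5(id52) recv 13: drop; pos6(id34) recv 52: fwd; pos0(id96) recv 34: drop
Round 2: pos2(id56) recv 96: fwd; pos5(id52) recv 72: fwd; pos0(id96) recv 52: drop
Round 3: pos3(id72) recv 96: fwd; pos6(id34) recv 72: fwd
Round 4: pos4(id13) recv 96: fwd; pos0(id96) recv 72: drop
Round 5: pos5(id52) recv 96: fwd
Round 6: pos6(id34) recv 96: fwd
Round 7: pos0(id96) recv 96: ELECTED
Message ID 72 originates at pos 3; dropped at pos 0 in round 4

Answer: 4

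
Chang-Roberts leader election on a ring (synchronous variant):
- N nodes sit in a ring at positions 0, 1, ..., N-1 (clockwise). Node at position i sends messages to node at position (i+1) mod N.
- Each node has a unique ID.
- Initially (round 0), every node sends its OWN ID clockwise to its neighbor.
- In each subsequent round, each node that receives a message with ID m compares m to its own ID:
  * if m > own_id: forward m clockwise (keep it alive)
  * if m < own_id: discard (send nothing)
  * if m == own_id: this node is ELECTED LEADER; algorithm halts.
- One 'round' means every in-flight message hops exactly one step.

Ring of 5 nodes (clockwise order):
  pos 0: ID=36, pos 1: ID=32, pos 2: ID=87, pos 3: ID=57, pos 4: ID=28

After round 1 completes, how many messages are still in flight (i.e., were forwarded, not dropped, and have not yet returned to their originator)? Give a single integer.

Answer: 3

Derivation:
Round 1: pos1(id32) recv 36: fwd; pos2(id87) recv 32: drop; pos3(id57) recv 87: fwd; pos4(id28) recv 57: fwd; pos0(id36) recv 28: drop
After round 1: 3 messages still in flight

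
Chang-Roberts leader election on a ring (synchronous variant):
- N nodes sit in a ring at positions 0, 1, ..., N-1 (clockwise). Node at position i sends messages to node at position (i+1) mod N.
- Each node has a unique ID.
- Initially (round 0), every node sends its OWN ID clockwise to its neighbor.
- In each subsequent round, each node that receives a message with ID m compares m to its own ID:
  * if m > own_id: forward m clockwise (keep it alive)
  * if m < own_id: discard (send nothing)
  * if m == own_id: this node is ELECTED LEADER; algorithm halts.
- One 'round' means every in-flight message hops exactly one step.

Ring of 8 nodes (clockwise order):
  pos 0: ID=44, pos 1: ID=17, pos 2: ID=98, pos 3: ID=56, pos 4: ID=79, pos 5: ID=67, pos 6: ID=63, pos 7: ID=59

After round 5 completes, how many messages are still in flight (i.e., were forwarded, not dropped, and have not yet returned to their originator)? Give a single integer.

Answer: 2

Derivation:
Round 1: pos1(id17) recv 44: fwd; pos2(id98) recv 17: drop; pos3(id56) recv 98: fwd; pos4(id79) recv 56: drop; pos5(id67) recv 79: fwd; pos6(id63) recv 67: fwd; pos7(id59) recv 63: fwd; pos0(id44) recv 59: fwd
Round 2: pos2(id98) recv 44: drop; pos4(id79) recv 98: fwd; pos6(id63) recv 79: fwd; pos7(id59) recv 67: fwd; pos0(id44) recv 63: fwd; pos1(id17) recv 59: fwd
Round 3: pos5(id67) recv 98: fwd; pos7(id59) recv 79: fwd; pos0(id44) recv 67: fwd; pos1(id17) recv 63: fwd; pos2(id98) recv 59: drop
Round 4: pos6(id63) recv 98: fwd; pos0(id44) recv 79: fwd; pos1(id17) recv 67: fwd; pos2(id98) recv 63: drop
Round 5: pos7(id59) recv 98: fwd; pos1(id17) recv 79: fwd; pos2(id98) recv 67: drop
After round 5: 2 messages still in flight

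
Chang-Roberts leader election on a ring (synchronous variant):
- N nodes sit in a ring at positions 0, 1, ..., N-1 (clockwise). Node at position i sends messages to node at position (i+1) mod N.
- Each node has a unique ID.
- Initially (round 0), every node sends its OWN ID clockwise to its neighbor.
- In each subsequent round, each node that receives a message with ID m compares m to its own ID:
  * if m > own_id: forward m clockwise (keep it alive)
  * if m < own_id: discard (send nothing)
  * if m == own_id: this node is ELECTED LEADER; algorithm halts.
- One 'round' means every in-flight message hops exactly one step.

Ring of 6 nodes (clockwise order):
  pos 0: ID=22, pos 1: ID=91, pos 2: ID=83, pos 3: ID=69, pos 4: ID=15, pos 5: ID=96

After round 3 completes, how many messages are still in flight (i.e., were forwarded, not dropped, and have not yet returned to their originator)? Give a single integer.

Round 1: pos1(id91) recv 22: drop; pos2(id83) recv 91: fwd; pos3(id69) recv 83: fwd; pos4(id15) recv 69: fwd; pos5(id96) recv 15: drop; pos0(id22) recv 96: fwd
Round 2: pos3(id69) recv 91: fwd; pos4(id15) recv 83: fwd; pos5(id96) recv 69: drop; pos1(id91) recv 96: fwd
Round 3: pos4(id15) recv 91: fwd; pos5(id96) recv 83: drop; pos2(id83) recv 96: fwd
After round 3: 2 messages still in flight

Answer: 2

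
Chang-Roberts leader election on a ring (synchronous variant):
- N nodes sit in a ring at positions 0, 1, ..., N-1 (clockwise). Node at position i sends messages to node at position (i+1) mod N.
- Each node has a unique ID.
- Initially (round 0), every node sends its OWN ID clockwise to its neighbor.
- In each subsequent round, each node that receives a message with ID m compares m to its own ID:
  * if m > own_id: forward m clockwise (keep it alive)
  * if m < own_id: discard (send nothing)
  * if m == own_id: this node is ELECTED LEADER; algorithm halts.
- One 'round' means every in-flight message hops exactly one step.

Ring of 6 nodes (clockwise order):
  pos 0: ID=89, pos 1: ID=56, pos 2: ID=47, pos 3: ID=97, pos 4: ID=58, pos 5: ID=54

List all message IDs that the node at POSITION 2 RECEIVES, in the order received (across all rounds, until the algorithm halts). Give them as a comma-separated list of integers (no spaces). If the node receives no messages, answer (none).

Answer: 56,89,97

Derivation:
Round 1: pos1(id56) recv 89: fwd; pos2(id47) recv 56: fwd; pos3(id97) recv 47: drop; pos4(id58) recv 97: fwd; pos5(id54) recv 58: fwd; pos0(id89) recv 54: drop
Round 2: pos2(id47) recv 89: fwd; pos3(id97) recv 56: drop; pos5(id54) recv 97: fwd; pos0(id89) recv 58: drop
Round 3: pos3(id97) recv 89: drop; pos0(id89) recv 97: fwd
Round 4: pos1(id56) recv 97: fwd
Round 5: pos2(id47) recv 97: fwd
Round 6: pos3(id97) recv 97: ELECTED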